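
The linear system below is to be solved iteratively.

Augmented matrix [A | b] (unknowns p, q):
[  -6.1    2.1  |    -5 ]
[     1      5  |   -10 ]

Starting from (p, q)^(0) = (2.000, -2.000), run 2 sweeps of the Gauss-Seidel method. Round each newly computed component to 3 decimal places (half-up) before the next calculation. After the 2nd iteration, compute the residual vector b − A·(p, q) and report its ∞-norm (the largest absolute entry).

0.005

Iteration 1:
  p = (-5 - (2.1)·-2.000) / (-6.1) = 0.131
  q = (-10 - (1)·0.131) / (5) = -2.026
Iteration 2:
  p = (-5 - (2.1)·-2.026) / (-6.1) = 0.122
  q = (-10 - (1)·0.122) / (5) = -2.024
Residual b − A·x = (-0.005, -0.002); ∞-norm = 0.005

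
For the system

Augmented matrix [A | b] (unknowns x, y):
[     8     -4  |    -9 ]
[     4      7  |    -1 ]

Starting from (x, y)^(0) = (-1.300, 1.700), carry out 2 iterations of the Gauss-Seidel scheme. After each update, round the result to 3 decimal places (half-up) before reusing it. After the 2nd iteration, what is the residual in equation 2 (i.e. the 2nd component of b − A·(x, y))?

0.000

Iteration 1:
  x = (-9 - (-4)·1.700) / (8) = -0.275
  y = (-1 - (4)·-0.275) / (7) = 0.014
Iteration 2:
  x = (-9 - (-4)·0.014) / (8) = -1.118
  y = (-1 - (4)·-1.118) / (7) = 0.496
Residual b − A·x = (1.928, 0.000)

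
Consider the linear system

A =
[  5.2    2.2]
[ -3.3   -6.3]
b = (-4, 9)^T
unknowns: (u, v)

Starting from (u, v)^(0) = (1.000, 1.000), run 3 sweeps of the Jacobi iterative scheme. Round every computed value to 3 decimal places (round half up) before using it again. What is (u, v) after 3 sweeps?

(-0.429, -1.458)

Iteration 1:
  u = (-4 - (2.2)·1.000) / (5.2) = -1.192
  v = (9 - (-3.3)·1.000) / (-6.3) = -1.952
Iteration 2:
  u = (-4 - (2.2)·-1.952) / (5.2) = 0.057
  v = (9 - (-3.3)·-1.192) / (-6.3) = -0.804
Iteration 3:
  u = (-4 - (2.2)·-0.804) / (5.2) = -0.429
  v = (9 - (-3.3)·0.057) / (-6.3) = -1.458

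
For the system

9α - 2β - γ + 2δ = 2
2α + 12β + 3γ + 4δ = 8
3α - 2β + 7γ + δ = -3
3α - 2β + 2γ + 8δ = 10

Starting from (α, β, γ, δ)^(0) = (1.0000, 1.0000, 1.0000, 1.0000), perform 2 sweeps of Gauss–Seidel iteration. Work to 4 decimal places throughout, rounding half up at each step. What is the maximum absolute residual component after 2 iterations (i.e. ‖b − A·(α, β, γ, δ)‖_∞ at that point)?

1.6631

Iteration 1:
  α = (2 - (-2)·1.0000 - (-1)·1.0000 - (2)·1.0000) / (9) = 0.3333
  β = (8 - (2)·0.3333 - (3)·1.0000 - (4)·1.0000) / (12) = 0.0278
  γ = (-3 - (3)·0.3333 - (-2)·0.0278 - (1)·1.0000) / (7) = -0.7063
  δ = (10 - (3)·0.3333 - (-2)·0.0278 - (2)·-0.7063) / (8) = 1.3085
Iteration 2:
  α = (2 - (-2)·0.0278 - (-1)·-0.7063 - (2)·1.3085) / (9) = -0.1409
  β = (8 - (2)·-0.1409 - (3)·-0.7063 - (4)·1.3085) / (12) = 0.4306
  γ = (-3 - (3)·-0.1409 - (-2)·0.4306 - (1)·1.3085) / (7) = -0.4321
  δ = (10 - (3)·-0.1409 - (-2)·0.4306 - (2)·-0.4321) / (8) = 1.5185
Residual b − A·x = (0.6602, -1.6631, -0.2099, 0.0001); ∞-norm = 1.6631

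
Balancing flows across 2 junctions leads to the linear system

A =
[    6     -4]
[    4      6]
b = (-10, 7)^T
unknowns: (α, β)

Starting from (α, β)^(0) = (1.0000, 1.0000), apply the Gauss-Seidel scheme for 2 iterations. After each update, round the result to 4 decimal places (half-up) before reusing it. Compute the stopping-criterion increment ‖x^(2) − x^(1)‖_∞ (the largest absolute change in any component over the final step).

0.5555

Iteration 1:
  α = (-10 - (-4)·1.0000) / (6) = -1.0000
  β = (7 - (4)·-1.0000) / (6) = 1.8333
Iteration 2:
  α = (-10 - (-4)·1.8333) / (6) = -0.4445
  β = (7 - (4)·-0.4445) / (6) = 1.4630
Change: (0.5555, -0.3703) → max |·| = 0.5555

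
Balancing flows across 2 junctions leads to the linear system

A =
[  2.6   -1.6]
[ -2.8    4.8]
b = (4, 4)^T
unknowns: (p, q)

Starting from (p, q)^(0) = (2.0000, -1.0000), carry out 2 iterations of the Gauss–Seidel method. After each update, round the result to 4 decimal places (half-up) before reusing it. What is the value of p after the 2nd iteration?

Iteration 1:
  p = (4 - (-1.6)·-1.0000) / (2.6) = 0.9231
  q = (4 - (-2.8)·0.9231) / (4.8) = 1.3718
Iteration 2:
  p = (4 - (-1.6)·1.3718) / (2.6) = 2.3826
  q = (4 - (-2.8)·2.3826) / (4.8) = 2.2232

2.3826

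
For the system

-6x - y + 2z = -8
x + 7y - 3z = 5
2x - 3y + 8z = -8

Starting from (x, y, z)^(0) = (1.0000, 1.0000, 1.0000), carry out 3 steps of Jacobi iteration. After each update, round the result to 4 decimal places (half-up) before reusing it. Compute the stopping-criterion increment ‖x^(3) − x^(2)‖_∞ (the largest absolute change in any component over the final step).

0.1719

Iteration 1:
  x = (-8 - (-1)·1.0000 - (2)·1.0000) / (-6) = 1.5000
  y = (5 - (1)·1.0000 - (-3)·1.0000) / (7) = 1.0000
  z = (-8 - (2)·1.0000 - (-3)·1.0000) / (8) = -0.8750
Iteration 2:
  x = (-8 - (-1)·1.0000 - (2)·-0.8750) / (-6) = 0.8750
  y = (5 - (1)·1.5000 - (-3)·-0.8750) / (7) = 0.1250
  z = (-8 - (2)·1.5000 - (-3)·1.0000) / (8) = -1.0000
Iteration 3:
  x = (-8 - (-1)·0.1250 - (2)·-1.0000) / (-6) = 0.9792
  y = (5 - (1)·0.8750 - (-3)·-1.0000) / (7) = 0.1607
  z = (-8 - (2)·0.8750 - (-3)·0.1250) / (8) = -1.1719
Change: (0.1042, 0.0357, -0.1719) → max |·| = 0.1719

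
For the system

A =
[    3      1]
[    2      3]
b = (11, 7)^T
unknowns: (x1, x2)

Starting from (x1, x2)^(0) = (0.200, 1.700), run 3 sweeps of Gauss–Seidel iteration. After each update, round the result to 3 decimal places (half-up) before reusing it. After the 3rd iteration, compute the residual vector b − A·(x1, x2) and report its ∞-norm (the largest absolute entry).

0.071

Iteration 1:
  x1 = (11 - (1)·1.700) / (3) = 3.100
  x2 = (7 - (2)·3.100) / (3) = 0.267
Iteration 2:
  x1 = (11 - (1)·0.267) / (3) = 3.578
  x2 = (7 - (2)·3.578) / (3) = -0.052
Iteration 3:
  x1 = (11 - (1)·-0.052) / (3) = 3.684
  x2 = (7 - (2)·3.684) / (3) = -0.123
Residual b − A·x = (0.071, 0.001); ∞-norm = 0.071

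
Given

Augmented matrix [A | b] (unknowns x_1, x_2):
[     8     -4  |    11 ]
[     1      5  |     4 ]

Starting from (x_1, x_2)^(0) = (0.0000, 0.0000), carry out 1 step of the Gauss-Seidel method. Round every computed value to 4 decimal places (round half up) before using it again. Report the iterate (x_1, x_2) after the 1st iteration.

Iteration 1:
  x_1 = (11 - (-4)·0.0000) / (8) = 1.3750
  x_2 = (4 - (1)·1.3750) / (5) = 0.5250

(1.3750, 0.5250)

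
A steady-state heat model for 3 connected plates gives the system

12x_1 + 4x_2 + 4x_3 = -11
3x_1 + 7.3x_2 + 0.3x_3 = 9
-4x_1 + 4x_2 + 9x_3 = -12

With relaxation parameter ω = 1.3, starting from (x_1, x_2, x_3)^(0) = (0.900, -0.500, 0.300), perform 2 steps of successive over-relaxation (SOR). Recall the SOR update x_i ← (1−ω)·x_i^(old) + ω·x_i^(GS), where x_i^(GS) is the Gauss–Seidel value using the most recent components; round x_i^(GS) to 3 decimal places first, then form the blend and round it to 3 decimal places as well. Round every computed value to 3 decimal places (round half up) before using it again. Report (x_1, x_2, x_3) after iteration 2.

(-0.097, 1.129, -1.228)

Iteration 1:
  x_1: GS value = (-11 - (4)·-0.500 - (4)·0.300) / (12) = -0.850;  x_1 ← (1−ω)·0.900 + ω·-0.850 = -1.375
  x_2: GS value = (9 - (3)·-1.375 - (0.3)·0.300) / (7.3) = 1.786;  x_2 ← (1−ω)·-0.500 + ω·1.786 = 2.472
  x_3: GS value = (-12 - (-4)·-1.375 - (4)·2.472) / (9) = -3.043;  x_3 ← (1−ω)·0.300 + ω·-3.043 = -4.046
Iteration 2:
  x_1: GS value = (-11 - (4)·2.472 - (4)·-4.046) / (12) = -0.392;  x_1 ← (1−ω)·-1.375 + ω·-0.392 = -0.097
  x_2: GS value = (9 - (3)·-0.097 - (0.3)·-4.046) / (7.3) = 1.439;  x_2 ← (1−ω)·2.472 + ω·1.439 = 1.129
  x_3: GS value = (-12 - (-4)·-0.097 - (4)·1.129) / (9) = -1.878;  x_3 ← (1−ω)·-4.046 + ω·-1.878 = -1.228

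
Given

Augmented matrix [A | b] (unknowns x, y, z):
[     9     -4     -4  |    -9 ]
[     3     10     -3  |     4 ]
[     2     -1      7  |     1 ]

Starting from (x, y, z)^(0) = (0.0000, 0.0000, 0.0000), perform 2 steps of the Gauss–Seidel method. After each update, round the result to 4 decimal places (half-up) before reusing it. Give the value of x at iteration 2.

-0.4540

Iteration 1:
  x = (-9 - (-4)·0.0000 - (-4)·0.0000) / (9) = -1.0000
  y = (4 - (3)·-1.0000 - (-3)·0.0000) / (10) = 0.7000
  z = (1 - (2)·-1.0000 - (-1)·0.7000) / (7) = 0.5286
Iteration 2:
  x = (-9 - (-4)·0.7000 - (-4)·0.5286) / (9) = -0.4540
  y = (4 - (3)·-0.4540 - (-3)·0.5286) / (10) = 0.6948
  z = (1 - (2)·-0.4540 - (-1)·0.6948) / (7) = 0.3718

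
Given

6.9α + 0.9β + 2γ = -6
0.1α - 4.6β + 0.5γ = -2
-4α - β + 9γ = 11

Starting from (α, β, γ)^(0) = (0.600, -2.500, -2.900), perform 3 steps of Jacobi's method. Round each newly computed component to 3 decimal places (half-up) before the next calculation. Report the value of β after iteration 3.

0.557

Iteration 1:
  α = (-6 - (0.9)·-2.500 - (2)·-2.900) / (6.9) = 0.297
  β = (-2 - (0.1)·0.600 - (0.5)·-2.900) / (-4.6) = 0.133
  γ = (11 - (-4)·0.600 - (-1)·-2.500) / (9) = 1.211
Iteration 2:
  α = (-6 - (0.9)·0.133 - (2)·1.211) / (6.9) = -1.238
  β = (-2 - (0.1)·0.297 - (0.5)·1.211) / (-4.6) = 0.573
  γ = (11 - (-4)·0.297 - (-1)·0.133) / (9) = 1.369
Iteration 3:
  α = (-6 - (0.9)·0.573 - (2)·1.369) / (6.9) = -1.341
  β = (-2 - (0.1)·-1.238 - (0.5)·1.369) / (-4.6) = 0.557
  γ = (11 - (-4)·-1.238 - (-1)·0.573) / (9) = 0.736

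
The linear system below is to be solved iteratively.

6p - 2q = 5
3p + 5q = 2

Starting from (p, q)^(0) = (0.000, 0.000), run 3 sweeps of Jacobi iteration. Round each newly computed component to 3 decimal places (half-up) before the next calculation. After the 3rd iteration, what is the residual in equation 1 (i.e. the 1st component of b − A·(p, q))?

Iteration 1:
  p = (5 - (-2)·0.000) / (6) = 0.833
  q = (2 - (3)·0.000) / (5) = 0.400
Iteration 2:
  p = (5 - (-2)·0.400) / (6) = 0.967
  q = (2 - (3)·0.833) / (5) = -0.100
Iteration 3:
  p = (5 - (-2)·-0.100) / (6) = 0.800
  q = (2 - (3)·0.967) / (5) = -0.180
Residual b − A·x = (-0.160, 0.500)

-0.160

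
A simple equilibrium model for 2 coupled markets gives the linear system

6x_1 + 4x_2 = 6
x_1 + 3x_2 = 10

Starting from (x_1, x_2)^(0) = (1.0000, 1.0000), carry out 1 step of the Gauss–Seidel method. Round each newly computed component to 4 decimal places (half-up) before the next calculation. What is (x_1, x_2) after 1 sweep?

Iteration 1:
  x_1 = (6 - (4)·1.0000) / (6) = 0.3333
  x_2 = (10 - (1)·0.3333) / (3) = 3.2222

(0.3333, 3.2222)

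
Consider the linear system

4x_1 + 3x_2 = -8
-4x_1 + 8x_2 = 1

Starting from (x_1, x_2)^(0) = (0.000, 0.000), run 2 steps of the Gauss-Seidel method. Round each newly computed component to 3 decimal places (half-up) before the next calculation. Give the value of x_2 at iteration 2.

-0.547

Iteration 1:
  x_1 = (-8 - (3)·0.000) / (4) = -2.000
  x_2 = (1 - (-4)·-2.000) / (8) = -0.875
Iteration 2:
  x_1 = (-8 - (3)·-0.875) / (4) = -1.344
  x_2 = (1 - (-4)·-1.344) / (8) = -0.547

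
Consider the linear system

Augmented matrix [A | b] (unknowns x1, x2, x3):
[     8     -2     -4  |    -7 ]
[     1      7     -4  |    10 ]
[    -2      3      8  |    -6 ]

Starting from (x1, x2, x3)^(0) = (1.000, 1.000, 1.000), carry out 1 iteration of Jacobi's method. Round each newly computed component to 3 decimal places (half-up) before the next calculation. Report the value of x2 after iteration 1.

1.857

Iteration 1:
  x1 = (-7 - (-2)·1.000 - (-4)·1.000) / (8) = -0.125
  x2 = (10 - (1)·1.000 - (-4)·1.000) / (7) = 1.857
  x3 = (-6 - (-2)·1.000 - (3)·1.000) / (8) = -0.875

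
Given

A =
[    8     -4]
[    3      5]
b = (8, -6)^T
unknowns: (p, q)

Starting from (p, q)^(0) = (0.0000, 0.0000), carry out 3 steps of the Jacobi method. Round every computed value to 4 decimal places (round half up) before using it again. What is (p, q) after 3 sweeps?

Iteration 1:
  p = (8 - (-4)·0.0000) / (8) = 1.0000
  q = (-6 - (3)·0.0000) / (5) = -1.2000
Iteration 2:
  p = (8 - (-4)·-1.2000) / (8) = 0.4000
  q = (-6 - (3)·1.0000) / (5) = -1.8000
Iteration 3:
  p = (8 - (-4)·-1.8000) / (8) = 0.1000
  q = (-6 - (3)·0.4000) / (5) = -1.4400

(0.1000, -1.4400)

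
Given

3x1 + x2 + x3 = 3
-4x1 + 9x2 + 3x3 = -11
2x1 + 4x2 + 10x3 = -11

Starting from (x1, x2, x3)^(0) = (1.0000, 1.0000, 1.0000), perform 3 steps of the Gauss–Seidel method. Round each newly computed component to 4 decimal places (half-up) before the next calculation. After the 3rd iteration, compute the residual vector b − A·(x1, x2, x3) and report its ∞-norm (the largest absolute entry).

Iteration 1:
  x1 = (3 - (1)·1.0000 - (1)·1.0000) / (3) = 0.3333
  x2 = (-11 - (-4)·0.3333 - (3)·1.0000) / (9) = -1.4074
  x3 = (-11 - (2)·0.3333 - (4)·-1.4074) / (10) = -0.6037
Iteration 2:
  x1 = (3 - (1)·-1.4074 - (1)·-0.6037) / (3) = 1.6704
  x2 = (-11 - (-4)·1.6704 - (3)·-0.6037) / (9) = -0.2786
  x3 = (-11 - (2)·1.6704 - (4)·-0.2786) / (10) = -1.3226
Iteration 3:
  x1 = (3 - (1)·-0.2786 - (1)·-1.3226) / (3) = 1.5337
  x2 = (-11 - (-4)·1.5337 - (3)·-1.3226) / (9) = -0.0997
  x3 = (-11 - (2)·1.5337 - (4)·-0.0997) / (10) = -1.3669
Residual b − A·x = (-0.1345, 0.1328, 0.0004); ∞-norm = 0.1345

0.1345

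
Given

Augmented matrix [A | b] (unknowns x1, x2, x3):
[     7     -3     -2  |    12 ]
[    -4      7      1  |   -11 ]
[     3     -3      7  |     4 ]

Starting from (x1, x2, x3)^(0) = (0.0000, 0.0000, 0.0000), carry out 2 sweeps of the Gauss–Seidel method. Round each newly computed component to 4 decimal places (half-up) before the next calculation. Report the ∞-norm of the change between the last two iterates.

Iteration 1:
  x1 = (12 - (-3)·0.0000 - (-2)·0.0000) / (7) = 1.7143
  x2 = (-11 - (-4)·1.7143 - (1)·0.0000) / (7) = -0.5918
  x3 = (4 - (3)·1.7143 - (-3)·-0.5918) / (7) = -0.4169
Iteration 2:
  x1 = (12 - (-3)·-0.5918 - (-2)·-0.4169) / (7) = 1.3415
  x2 = (-11 - (-4)·1.3415 - (1)·-0.4169) / (7) = -0.7453
  x3 = (4 - (3)·1.3415 - (-3)·-0.7453) / (7) = -0.3229
Change: (-0.3728, -0.1535, 0.0940) → max |·| = 0.3728

0.3728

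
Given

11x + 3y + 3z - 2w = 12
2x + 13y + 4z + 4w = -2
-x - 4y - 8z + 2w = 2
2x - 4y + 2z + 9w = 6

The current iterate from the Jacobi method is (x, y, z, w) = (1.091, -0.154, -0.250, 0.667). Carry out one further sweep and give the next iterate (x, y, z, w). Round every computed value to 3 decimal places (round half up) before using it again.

(1.322, -0.450, -0.143, 0.411)

One sweep:
  x = (12 - (3)·-0.154 - (3)·-0.250 - (-2)·0.667) / (11) = 1.322
  y = (-2 - (2)·1.091 - (4)·-0.250 - (4)·0.667) / (13) = -0.450
  z = (2 - (-1)·1.091 - (-4)·-0.154 - (2)·0.667) / (-8) = -0.143
  w = (6 - (2)·1.091 - (-4)·-0.154 - (2)·-0.250) / (9) = 0.411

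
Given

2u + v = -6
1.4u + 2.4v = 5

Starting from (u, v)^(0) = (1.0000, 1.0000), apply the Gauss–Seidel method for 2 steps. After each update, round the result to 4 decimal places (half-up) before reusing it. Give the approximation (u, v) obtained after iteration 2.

Iteration 1:
  u = (-6 - (1)·1.0000) / (2) = -3.5000
  v = (5 - (1.4)·-3.5000) / (2.4) = 4.1250
Iteration 2:
  u = (-6 - (1)·4.1250) / (2) = -5.0625
  v = (5 - (1.4)·-5.0625) / (2.4) = 5.0365

(-5.0625, 5.0365)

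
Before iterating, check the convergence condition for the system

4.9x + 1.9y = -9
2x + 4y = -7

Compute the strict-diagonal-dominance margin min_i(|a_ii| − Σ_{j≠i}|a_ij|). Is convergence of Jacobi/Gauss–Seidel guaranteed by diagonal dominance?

2

row 1: |4.9| − (1.9) = 3
row 2: |4| − (2) = 2
minimum over rows = 2 → strictly diagonally dominant (convergence guaranteed)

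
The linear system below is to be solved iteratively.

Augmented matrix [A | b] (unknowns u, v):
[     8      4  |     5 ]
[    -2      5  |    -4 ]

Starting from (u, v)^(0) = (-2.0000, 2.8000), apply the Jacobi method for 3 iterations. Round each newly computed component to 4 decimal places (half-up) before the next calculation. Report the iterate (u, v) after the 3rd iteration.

(1.1800, -0.2300)

Iteration 1:
  u = (5 - (4)·2.8000) / (8) = -0.7750
  v = (-4 - (-2)·-2.0000) / (5) = -1.6000
Iteration 2:
  u = (5 - (4)·-1.6000) / (8) = 1.4250
  v = (-4 - (-2)·-0.7750) / (5) = -1.1100
Iteration 3:
  u = (5 - (4)·-1.1100) / (8) = 1.1800
  v = (-4 - (-2)·1.4250) / (5) = -0.2300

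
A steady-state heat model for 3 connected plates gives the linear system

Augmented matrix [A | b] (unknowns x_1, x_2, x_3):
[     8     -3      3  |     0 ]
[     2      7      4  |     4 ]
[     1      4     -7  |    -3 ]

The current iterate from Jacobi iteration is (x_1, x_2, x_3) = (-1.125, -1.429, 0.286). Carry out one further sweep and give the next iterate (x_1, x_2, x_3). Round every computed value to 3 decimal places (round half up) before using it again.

One sweep:
  x_1 = (0 - (-3)·-1.429 - (3)·0.286) / (8) = -0.643
  x_2 = (4 - (2)·-1.125 - (4)·0.286) / (7) = 0.729
  x_3 = (-3 - (1)·-1.125 - (4)·-1.429) / (-7) = -0.549

(-0.643, 0.729, -0.549)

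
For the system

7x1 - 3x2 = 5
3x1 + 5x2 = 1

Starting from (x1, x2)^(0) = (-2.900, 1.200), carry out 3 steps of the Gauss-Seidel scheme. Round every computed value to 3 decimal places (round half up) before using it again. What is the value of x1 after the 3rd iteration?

0.676

Iteration 1:
  x1 = (5 - (-3)·1.200) / (7) = 1.229
  x2 = (1 - (3)·1.229) / (5) = -0.537
Iteration 2:
  x1 = (5 - (-3)·-0.537) / (7) = 0.484
  x2 = (1 - (3)·0.484) / (5) = -0.090
Iteration 3:
  x1 = (5 - (-3)·-0.090) / (7) = 0.676
  x2 = (1 - (3)·0.676) / (5) = -0.206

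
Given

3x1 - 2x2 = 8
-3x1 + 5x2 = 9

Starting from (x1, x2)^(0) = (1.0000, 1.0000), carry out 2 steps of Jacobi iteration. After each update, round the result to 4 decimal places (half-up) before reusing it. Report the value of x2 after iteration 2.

Iteration 1:
  x1 = (8 - (-2)·1.0000) / (3) = 3.3333
  x2 = (9 - (-3)·1.0000) / (5) = 2.4000
Iteration 2:
  x1 = (8 - (-2)·2.4000) / (3) = 4.2667
  x2 = (9 - (-3)·3.3333) / (5) = 3.8000

3.8000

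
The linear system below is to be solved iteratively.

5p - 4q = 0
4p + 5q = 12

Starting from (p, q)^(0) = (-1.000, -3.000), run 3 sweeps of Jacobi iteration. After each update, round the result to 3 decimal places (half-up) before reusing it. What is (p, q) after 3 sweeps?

Iteration 1:
  p = (0 - (-4)·-3.000) / (5) = -2.400
  q = (12 - (4)·-1.000) / (5) = 3.200
Iteration 2:
  p = (0 - (-4)·3.200) / (5) = 2.560
  q = (12 - (4)·-2.400) / (5) = 4.320
Iteration 3:
  p = (0 - (-4)·4.320) / (5) = 3.456
  q = (12 - (4)·2.560) / (5) = 0.352

(3.456, 0.352)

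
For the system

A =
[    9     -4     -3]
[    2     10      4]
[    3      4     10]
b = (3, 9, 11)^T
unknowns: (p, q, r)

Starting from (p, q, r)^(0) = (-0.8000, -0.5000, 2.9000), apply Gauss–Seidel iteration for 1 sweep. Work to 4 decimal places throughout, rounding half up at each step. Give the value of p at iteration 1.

1.0778

Iteration 1:
  p = (3 - (-4)·-0.5000 - (-3)·2.9000) / (9) = 1.0778
  q = (9 - (2)·1.0778 - (4)·2.9000) / (10) = -0.4756
  r = (11 - (3)·1.0778 - (4)·-0.4756) / (10) = 0.9669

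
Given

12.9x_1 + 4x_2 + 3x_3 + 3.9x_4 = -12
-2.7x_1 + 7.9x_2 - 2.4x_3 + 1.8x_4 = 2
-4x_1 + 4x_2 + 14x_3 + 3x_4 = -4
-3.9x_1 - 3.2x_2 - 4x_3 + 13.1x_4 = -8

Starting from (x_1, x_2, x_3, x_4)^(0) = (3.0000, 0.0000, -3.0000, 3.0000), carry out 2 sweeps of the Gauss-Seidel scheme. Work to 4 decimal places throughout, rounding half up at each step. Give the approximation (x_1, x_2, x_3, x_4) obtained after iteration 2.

Iteration 1:
  x_1 = (-12 - (4)·0.0000 - (3)·-3.0000 - (3.9)·3.0000) / (12.9) = -1.1395
  x_2 = (2 - (-2.7)·-1.1395 - (-2.4)·-3.0000 - (1.8)·3.0000) / (7.9) = -1.7312
  x_3 = (-4 - (-4)·-1.1395 - (4)·-1.7312 - (3)·3.0000) / (14) = -0.7595
  x_4 = (-8 - (-3.9)·-1.1395 - (-3.2)·-1.7312 - (-4)·-0.7595) / (13.1) = -1.6047
Iteration 2:
  x_1 = (-12 - (4)·-1.7312 - (3)·-0.7595 - (3.9)·-1.6047) / (12.9) = 0.2683
  x_2 = (2 - (-2.7)·0.2683 - (-2.4)·-0.7595 - (1.8)·-1.6047) / (7.9) = 0.4798
  x_3 = (-4 - (-4)·0.2683 - (4)·0.4798 - (3)·-1.6047) / (14) = -0.0023
  x_4 = (-8 - (-3.9)·0.2683 - (-3.2)·0.4798 - (-4)·-0.0023) / (13.1) = -0.4143

(0.2683, 0.4798, -0.0023, -0.4143)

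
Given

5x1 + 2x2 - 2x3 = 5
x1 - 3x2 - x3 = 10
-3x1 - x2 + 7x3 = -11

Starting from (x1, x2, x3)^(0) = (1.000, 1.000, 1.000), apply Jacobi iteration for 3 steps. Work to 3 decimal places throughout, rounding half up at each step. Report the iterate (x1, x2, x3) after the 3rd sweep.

Iteration 1:
  x1 = (5 - (2)·1.000 - (-2)·1.000) / (5) = 1.000
  x2 = (10 - (1)·1.000 - (-1)·1.000) / (-3) = -3.333
  x3 = (-11 - (-3)·1.000 - (-1)·1.000) / (7) = -1.000
Iteration 2:
  x1 = (5 - (2)·-3.333 - (-2)·-1.000) / (5) = 1.933
  x2 = (10 - (1)·1.000 - (-1)·-1.000) / (-3) = -2.667
  x3 = (-11 - (-3)·1.000 - (-1)·-3.333) / (7) = -1.619
Iteration 3:
  x1 = (5 - (2)·-2.667 - (-2)·-1.619) / (5) = 1.419
  x2 = (10 - (1)·1.933 - (-1)·-1.619) / (-3) = -2.149
  x3 = (-11 - (-3)·1.933 - (-1)·-2.667) / (7) = -1.124

(1.419, -2.149, -1.124)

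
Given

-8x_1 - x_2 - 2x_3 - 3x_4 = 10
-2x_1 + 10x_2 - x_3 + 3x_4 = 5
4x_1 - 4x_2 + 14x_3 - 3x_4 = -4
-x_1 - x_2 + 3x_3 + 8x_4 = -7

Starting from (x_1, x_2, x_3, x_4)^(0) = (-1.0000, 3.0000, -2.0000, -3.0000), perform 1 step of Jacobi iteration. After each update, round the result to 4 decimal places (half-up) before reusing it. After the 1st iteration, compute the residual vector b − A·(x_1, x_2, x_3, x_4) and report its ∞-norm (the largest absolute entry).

11.8036

Iteration 1:
  x_1 = (10 - (-1)·3.0000 - (-2)·-2.0000 - (-3)·-3.0000) / (-8) = 0.0000
  x_2 = (5 - (-2)·-1.0000 - (-1)·-2.0000 - (3)·-3.0000) / (10) = 1.0000
  x_3 = (-4 - (4)·-1.0000 - (-4)·3.0000 - (-3)·-3.0000) / (14) = 0.2143
  x_4 = (-7 - (-1)·-1.0000 - (-1)·3.0000 - (3)·-2.0000) / (8) = 0.1250
Residual b − A·x = (11.8036, -5.1607, -2.6252, -7.6429); ∞-norm = 11.8036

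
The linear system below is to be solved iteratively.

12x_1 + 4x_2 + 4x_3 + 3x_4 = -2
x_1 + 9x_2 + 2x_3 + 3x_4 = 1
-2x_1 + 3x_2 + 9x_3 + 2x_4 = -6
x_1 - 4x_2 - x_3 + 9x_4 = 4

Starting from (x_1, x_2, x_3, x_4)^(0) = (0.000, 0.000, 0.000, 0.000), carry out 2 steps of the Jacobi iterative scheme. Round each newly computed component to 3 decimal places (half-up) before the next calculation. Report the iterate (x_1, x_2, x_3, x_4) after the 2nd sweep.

(-0.092, 0.130, -0.839, 0.438)

Iteration 1:
  x_1 = (-2 - (4)·0.000 - (4)·0.000 - (3)·0.000) / (12) = -0.167
  x_2 = (1 - (1)·0.000 - (2)·0.000 - (3)·0.000) / (9) = 0.111
  x_3 = (-6 - (-2)·0.000 - (3)·0.000 - (2)·0.000) / (9) = -0.667
  x_4 = (4 - (1)·0.000 - (-4)·0.000 - (-1)·0.000) / (9) = 0.444
Iteration 2:
  x_1 = (-2 - (4)·0.111 - (4)·-0.667 - (3)·0.444) / (12) = -0.092
  x_2 = (1 - (1)·-0.167 - (2)·-0.667 - (3)·0.444) / (9) = 0.130
  x_3 = (-6 - (-2)·-0.167 - (3)·0.111 - (2)·0.444) / (9) = -0.839
  x_4 = (4 - (1)·-0.167 - (-4)·0.111 - (-1)·-0.667) / (9) = 0.438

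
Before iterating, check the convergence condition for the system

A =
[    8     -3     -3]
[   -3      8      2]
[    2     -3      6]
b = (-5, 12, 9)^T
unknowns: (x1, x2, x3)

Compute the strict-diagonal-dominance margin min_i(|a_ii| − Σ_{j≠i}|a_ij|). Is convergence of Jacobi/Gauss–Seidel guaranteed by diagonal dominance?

row 1: |8| − (3+3) = 2
row 2: |8| − (3+2) = 3
row 3: |6| − (2+3) = 1
minimum over rows = 1 → strictly diagonally dominant (convergence guaranteed)

1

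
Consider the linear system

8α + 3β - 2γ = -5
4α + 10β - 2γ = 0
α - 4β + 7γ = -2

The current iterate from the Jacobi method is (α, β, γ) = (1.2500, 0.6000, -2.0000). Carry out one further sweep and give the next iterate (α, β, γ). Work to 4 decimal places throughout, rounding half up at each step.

(-1.3500, -0.9000, -0.1214)

One sweep:
  α = (-5 - (3)·0.6000 - (-2)·-2.0000) / (8) = -1.3500
  β = (0 - (4)·1.2500 - (-2)·-2.0000) / (10) = -0.9000
  γ = (-2 - (1)·1.2500 - (-4)·0.6000) / (7) = -0.1214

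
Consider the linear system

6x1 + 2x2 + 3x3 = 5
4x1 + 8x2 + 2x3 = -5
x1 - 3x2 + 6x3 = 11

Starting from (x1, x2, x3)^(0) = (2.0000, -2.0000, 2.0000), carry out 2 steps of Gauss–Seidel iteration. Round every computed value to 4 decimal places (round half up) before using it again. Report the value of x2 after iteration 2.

-1.2708

Iteration 1:
  x1 = (5 - (2)·-2.0000 - (3)·2.0000) / (6) = 0.5000
  x2 = (-5 - (4)·0.5000 - (2)·2.0000) / (8) = -1.3750
  x3 = (11 - (1)·0.5000 - (-3)·-1.3750) / (6) = 1.0625
Iteration 2:
  x1 = (5 - (2)·-1.3750 - (3)·1.0625) / (6) = 0.7604
  x2 = (-5 - (4)·0.7604 - (2)·1.0625) / (8) = -1.2708
  x3 = (11 - (1)·0.7604 - (-3)·-1.2708) / (6) = 1.0712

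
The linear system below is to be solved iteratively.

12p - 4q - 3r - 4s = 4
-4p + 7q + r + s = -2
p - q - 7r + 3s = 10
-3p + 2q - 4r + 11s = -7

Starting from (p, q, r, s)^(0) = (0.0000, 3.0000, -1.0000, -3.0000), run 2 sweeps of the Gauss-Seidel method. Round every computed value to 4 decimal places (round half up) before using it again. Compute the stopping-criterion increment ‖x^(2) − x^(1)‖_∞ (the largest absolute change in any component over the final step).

Iteration 1:
  p = (4 - (-4)·3.0000 - (-3)·-1.0000 - (-4)·-3.0000) / (12) = 0.0833
  q = (-2 - (-4)·0.0833 - (1)·-1.0000 - (1)·-3.0000) / (7) = 0.3333
  r = (10 - (1)·0.0833 - (-1)·0.3333 - (3)·-3.0000) / (-7) = -2.7500
  s = (-7 - (-3)·0.0833 - (2)·0.3333 - (-4)·-2.7500) / (11) = -1.6742
Iteration 2:
  p = (4 - (-4)·0.3333 - (-3)·-2.7500 - (-4)·-1.6742) / (12) = -0.8011
  q = (-2 - (-4)·-0.8011 - (1)·-2.7500 - (1)·-1.6742) / (7) = -0.1115
  r = (10 - (1)·-0.8011 - (-1)·-0.1115 - (3)·-1.6742) / (-7) = -2.2446
  s = (-7 - (-3)·-0.8011 - (2)·-0.1115 - (-4)·-2.2446) / (11) = -1.6508
Change: (-0.8844, -0.4448, 0.5054, 0.0234) → max |·| = 0.8844

0.8844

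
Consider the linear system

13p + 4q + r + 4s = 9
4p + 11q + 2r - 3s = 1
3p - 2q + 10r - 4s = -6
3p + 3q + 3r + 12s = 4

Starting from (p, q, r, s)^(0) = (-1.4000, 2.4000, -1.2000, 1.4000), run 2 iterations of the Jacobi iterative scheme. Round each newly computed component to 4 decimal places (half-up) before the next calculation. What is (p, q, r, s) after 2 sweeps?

(0.1390, 0.1789, -0.0913, -0.0855)

Iteration 1:
  p = (9 - (4)·2.4000 - (1)·-1.2000 - (4)·1.4000) / (13) = -0.3846
  q = (1 - (4)·-1.4000 - (2)·-1.2000 - (-3)·1.4000) / (11) = 1.2000
  r = (-6 - (3)·-1.4000 - (-2)·2.4000 - (-4)·1.4000) / (10) = 0.8600
  s = (4 - (3)·-1.4000 - (3)·2.4000 - (3)·-1.2000) / (12) = 0.3833
Iteration 2:
  p = (9 - (4)·1.2000 - (1)·0.8600 - (4)·0.3833) / (13) = 0.1390
  q = (1 - (4)·-0.3846 - (2)·0.8600 - (-3)·0.3833) / (11) = 0.1789
  r = (-6 - (3)·-0.3846 - (-2)·1.2000 - (-4)·0.3833) / (10) = -0.0913
  s = (4 - (3)·-0.3846 - (3)·1.2000 - (3)·0.8600) / (12) = -0.0855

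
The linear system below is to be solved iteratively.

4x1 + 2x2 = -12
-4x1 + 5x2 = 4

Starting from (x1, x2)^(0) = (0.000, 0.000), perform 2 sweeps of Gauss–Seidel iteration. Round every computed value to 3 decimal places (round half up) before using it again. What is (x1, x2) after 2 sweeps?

Iteration 1:
  x1 = (-12 - (2)·0.000) / (4) = -3.000
  x2 = (4 - (-4)·-3.000) / (5) = -1.600
Iteration 2:
  x1 = (-12 - (2)·-1.600) / (4) = -2.200
  x2 = (4 - (-4)·-2.200) / (5) = -0.960

(-2.200, -0.960)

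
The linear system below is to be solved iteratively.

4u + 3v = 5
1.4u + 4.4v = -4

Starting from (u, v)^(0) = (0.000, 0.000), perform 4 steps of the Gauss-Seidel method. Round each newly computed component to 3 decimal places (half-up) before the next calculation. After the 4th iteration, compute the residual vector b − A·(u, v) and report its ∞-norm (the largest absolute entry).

0.053

Iteration 1:
  u = (5 - (3)·0.000) / (4) = 1.250
  v = (-4 - (1.4)·1.250) / (4.4) = -1.307
Iteration 2:
  u = (5 - (3)·-1.307) / (4) = 2.230
  v = (-4 - (1.4)·2.230) / (4.4) = -1.619
Iteration 3:
  u = (5 - (3)·-1.619) / (4) = 2.464
  v = (-4 - (1.4)·2.464) / (4.4) = -1.693
Iteration 4:
  u = (5 - (3)·-1.693) / (4) = 2.520
  v = (-4 - (1.4)·2.520) / (4.4) = -1.711
Residual b − A·x = (0.053, 0.000); ∞-norm = 0.053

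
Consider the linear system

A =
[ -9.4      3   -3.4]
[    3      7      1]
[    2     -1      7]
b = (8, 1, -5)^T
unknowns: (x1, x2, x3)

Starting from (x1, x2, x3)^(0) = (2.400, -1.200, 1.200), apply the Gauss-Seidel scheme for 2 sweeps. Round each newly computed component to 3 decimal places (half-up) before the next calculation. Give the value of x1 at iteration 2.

-0.581

Iteration 1:
  x1 = (8 - (3)·-1.200 - (-3.4)·1.200) / (-9.4) = -1.668
  x2 = (1 - (3)·-1.668 - (1)·1.200) / (7) = 0.686
  x3 = (-5 - (2)·-1.668 - (-1)·0.686) / (7) = -0.140
Iteration 2:
  x1 = (8 - (3)·0.686 - (-3.4)·-0.140) / (-9.4) = -0.581
  x2 = (1 - (3)·-0.581 - (1)·-0.140) / (7) = 0.412
  x3 = (-5 - (2)·-0.581 - (-1)·0.412) / (7) = -0.489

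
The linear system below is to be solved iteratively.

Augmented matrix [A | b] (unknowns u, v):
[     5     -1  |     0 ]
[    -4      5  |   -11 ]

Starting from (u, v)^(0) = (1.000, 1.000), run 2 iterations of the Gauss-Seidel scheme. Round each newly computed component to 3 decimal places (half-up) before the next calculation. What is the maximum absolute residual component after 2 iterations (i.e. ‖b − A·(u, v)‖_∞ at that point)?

0.486

Iteration 1:
  u = (0 - (-1)·1.000) / (5) = 0.200
  v = (-11 - (-4)·0.200) / (5) = -2.040
Iteration 2:
  u = (0 - (-1)·-2.040) / (5) = -0.408
  v = (-11 - (-4)·-0.408) / (5) = -2.526
Residual b − A·x = (-0.486, -0.002); ∞-norm = 0.486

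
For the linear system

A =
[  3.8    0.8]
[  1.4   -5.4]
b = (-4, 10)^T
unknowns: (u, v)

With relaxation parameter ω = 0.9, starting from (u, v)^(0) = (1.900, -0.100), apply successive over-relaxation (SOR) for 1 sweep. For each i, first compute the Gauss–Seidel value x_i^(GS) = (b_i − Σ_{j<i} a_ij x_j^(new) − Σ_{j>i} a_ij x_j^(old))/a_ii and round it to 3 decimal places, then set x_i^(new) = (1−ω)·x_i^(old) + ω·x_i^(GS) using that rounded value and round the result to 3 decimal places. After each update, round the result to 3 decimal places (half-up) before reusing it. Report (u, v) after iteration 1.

(-0.739, -1.849)

Iteration 1:
  u: GS value = (-4 - (0.8)·-0.100) / (3.8) = -1.032;  u ← (1−ω)·1.900 + ω·-1.032 = -0.739
  v: GS value = (10 - (1.4)·-0.739) / (-5.4) = -2.043;  v ← (1−ω)·-0.100 + ω·-2.043 = -1.849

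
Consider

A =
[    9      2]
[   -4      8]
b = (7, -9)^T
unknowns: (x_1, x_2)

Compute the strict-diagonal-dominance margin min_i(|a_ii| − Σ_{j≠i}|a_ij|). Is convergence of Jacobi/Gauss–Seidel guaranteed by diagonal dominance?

4

row 1: |9| − (2) = 7
row 2: |8| − (4) = 4
minimum over rows = 4 → strictly diagonally dominant (convergence guaranteed)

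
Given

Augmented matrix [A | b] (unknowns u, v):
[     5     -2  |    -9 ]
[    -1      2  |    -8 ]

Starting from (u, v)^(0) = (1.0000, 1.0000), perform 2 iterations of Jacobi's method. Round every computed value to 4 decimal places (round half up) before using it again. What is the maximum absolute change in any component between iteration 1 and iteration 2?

1.8000

Iteration 1:
  u = (-9 - (-2)·1.0000) / (5) = -1.4000
  v = (-8 - (-1)·1.0000) / (2) = -3.5000
Iteration 2:
  u = (-9 - (-2)·-3.5000) / (5) = -3.2000
  v = (-8 - (-1)·-1.4000) / (2) = -4.7000
Change: (-1.8000, -1.2000) → max |·| = 1.8000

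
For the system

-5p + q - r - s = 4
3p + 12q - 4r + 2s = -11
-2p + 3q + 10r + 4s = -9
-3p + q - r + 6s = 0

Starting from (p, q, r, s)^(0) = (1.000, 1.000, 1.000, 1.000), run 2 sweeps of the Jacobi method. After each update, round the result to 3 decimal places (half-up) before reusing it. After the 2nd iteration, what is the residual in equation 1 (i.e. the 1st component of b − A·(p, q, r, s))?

-0.450

Iteration 1:
  p = (4 - (1)·1.000 - (-1)·1.000 - (-1)·1.000) / (-5) = -1.000
  q = (-11 - (3)·1.000 - (-4)·1.000 - (2)·1.000) / (12) = -1.000
  r = (-9 - (-2)·1.000 - (3)·1.000 - (4)·1.000) / (10) = -1.400
  s = (0 - (-3)·1.000 - (1)·1.000 - (-1)·1.000) / (6) = 0.500
Iteration 2:
  p = (4 - (1)·-1.000 - (-1)·-1.400 - (-1)·0.500) / (-5) = -0.820
  q = (-11 - (3)·-1.000 - (-4)·-1.400 - (2)·0.500) / (12) = -1.217
  r = (-9 - (-2)·-1.000 - (3)·-1.000 - (4)·0.500) / (10) = -1.000
  s = (0 - (-3)·-1.000 - (1)·-1.000 - (-1)·-1.400) / (6) = -0.567
Residual b − A·x = (-0.450, 3.198, 5.279, 1.159)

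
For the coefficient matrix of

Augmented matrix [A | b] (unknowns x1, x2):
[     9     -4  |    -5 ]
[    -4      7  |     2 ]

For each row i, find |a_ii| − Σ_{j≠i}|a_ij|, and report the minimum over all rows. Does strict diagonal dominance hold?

3

row 1: |9| − (4) = 5
row 2: |7| − (4) = 3
minimum over rows = 3 → strictly diagonally dominant (convergence guaranteed)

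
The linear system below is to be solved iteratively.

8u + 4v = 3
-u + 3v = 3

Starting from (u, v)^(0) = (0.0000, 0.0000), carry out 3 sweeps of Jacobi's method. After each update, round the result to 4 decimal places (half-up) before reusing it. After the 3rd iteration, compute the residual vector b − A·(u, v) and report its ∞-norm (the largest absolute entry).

Iteration 1:
  u = (3 - (4)·0.0000) / (8) = 0.3750
  v = (3 - (-1)·0.0000) / (3) = 1.0000
Iteration 2:
  u = (3 - (4)·1.0000) / (8) = -0.1250
  v = (3 - (-1)·0.3750) / (3) = 1.1250
Iteration 3:
  u = (3 - (4)·1.1250) / (8) = -0.1875
  v = (3 - (-1)·-0.1250) / (3) = 0.9583
Residual b − A·x = (0.6668, -0.0624); ∞-norm = 0.6668

0.6668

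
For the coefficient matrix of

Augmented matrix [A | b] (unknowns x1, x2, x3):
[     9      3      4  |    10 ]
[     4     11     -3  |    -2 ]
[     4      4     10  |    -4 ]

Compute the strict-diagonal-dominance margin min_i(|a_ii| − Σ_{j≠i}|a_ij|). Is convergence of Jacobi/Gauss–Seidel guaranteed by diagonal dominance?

2

row 1: |9| − (3+4) = 2
row 2: |11| − (4+3) = 4
row 3: |10| − (4+4) = 2
minimum over rows = 2 → strictly diagonally dominant (convergence guaranteed)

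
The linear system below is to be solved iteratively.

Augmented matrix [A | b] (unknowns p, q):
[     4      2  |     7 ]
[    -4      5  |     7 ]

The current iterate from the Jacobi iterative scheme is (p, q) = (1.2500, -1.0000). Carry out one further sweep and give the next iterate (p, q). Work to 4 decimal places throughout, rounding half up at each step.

(2.2500, 2.4000)

One sweep:
  p = (7 - (2)·-1.0000) / (4) = 2.2500
  q = (7 - (-4)·1.2500) / (5) = 2.4000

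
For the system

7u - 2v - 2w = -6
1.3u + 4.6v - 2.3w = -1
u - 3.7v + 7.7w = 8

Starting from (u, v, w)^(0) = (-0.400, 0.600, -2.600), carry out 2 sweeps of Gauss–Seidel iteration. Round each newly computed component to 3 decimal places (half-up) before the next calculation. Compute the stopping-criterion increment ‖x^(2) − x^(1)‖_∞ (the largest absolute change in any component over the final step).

Iteration 1:
  u = (-6 - (-2)·0.600 - (-2)·-2.600) / (7) = -1.429
  v = (-1 - (1.3)·-1.429 - (-2.3)·-2.600) / (4.6) = -1.114
  w = (8 - (1)·-1.429 - (-3.7)·-1.114) / (7.7) = 0.689
Iteration 2:
  u = (-6 - (-2)·-1.114 - (-2)·0.689) / (7) = -0.979
  v = (-1 - (1.3)·-0.979 - (-2.3)·0.689) / (4.6) = 0.404
  w = (8 - (1)·-0.979 - (-3.7)·0.404) / (7.7) = 1.360
Change: (0.450, 1.518, 0.671) → max |·| = 1.518

1.518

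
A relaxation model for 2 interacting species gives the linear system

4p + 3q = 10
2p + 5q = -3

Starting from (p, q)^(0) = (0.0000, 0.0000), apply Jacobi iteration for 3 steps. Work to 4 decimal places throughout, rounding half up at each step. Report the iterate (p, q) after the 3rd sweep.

(3.7000, -1.7800)

Iteration 1:
  p = (10 - (3)·0.0000) / (4) = 2.5000
  q = (-3 - (2)·0.0000) / (5) = -0.6000
Iteration 2:
  p = (10 - (3)·-0.6000) / (4) = 2.9500
  q = (-3 - (2)·2.5000) / (5) = -1.6000
Iteration 3:
  p = (10 - (3)·-1.6000) / (4) = 3.7000
  q = (-3 - (2)·2.9500) / (5) = -1.7800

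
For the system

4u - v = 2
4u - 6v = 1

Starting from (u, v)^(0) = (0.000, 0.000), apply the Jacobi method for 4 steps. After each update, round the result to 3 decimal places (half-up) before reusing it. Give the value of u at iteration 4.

Iteration 1:
  u = (2 - (-1)·0.000) / (4) = 0.500
  v = (1 - (4)·0.000) / (-6) = -0.167
Iteration 2:
  u = (2 - (-1)·-0.167) / (4) = 0.458
  v = (1 - (4)·0.500) / (-6) = 0.167
Iteration 3:
  u = (2 - (-1)·0.167) / (4) = 0.542
  v = (1 - (4)·0.458) / (-6) = 0.139
Iteration 4:
  u = (2 - (-1)·0.139) / (4) = 0.535
  v = (1 - (4)·0.542) / (-6) = 0.195

0.535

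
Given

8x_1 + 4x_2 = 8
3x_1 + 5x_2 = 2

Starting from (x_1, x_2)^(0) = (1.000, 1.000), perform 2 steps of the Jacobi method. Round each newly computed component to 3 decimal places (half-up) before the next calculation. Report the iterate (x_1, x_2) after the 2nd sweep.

(1.100, 0.100)

Iteration 1:
  x_1 = (8 - (4)·1.000) / (8) = 0.500
  x_2 = (2 - (3)·1.000) / (5) = -0.200
Iteration 2:
  x_1 = (8 - (4)·-0.200) / (8) = 1.100
  x_2 = (2 - (3)·0.500) / (5) = 0.100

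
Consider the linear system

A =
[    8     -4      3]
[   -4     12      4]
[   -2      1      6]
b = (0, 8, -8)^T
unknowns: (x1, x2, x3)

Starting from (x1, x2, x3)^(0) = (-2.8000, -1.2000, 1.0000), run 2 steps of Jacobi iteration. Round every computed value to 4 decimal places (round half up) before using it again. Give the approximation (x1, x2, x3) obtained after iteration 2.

Iteration 1:
  x1 = (0 - (-4)·-1.2000 - (3)·1.0000) / (8) = -0.9750
  x2 = (8 - (-4)·-2.8000 - (4)·1.0000) / (12) = -0.6000
  x3 = (-8 - (-2)·-2.8000 - (1)·-1.2000) / (6) = -2.0667
Iteration 2:
  x1 = (0 - (-4)·-0.6000 - (3)·-2.0667) / (8) = 0.4750
  x2 = (8 - (-4)·-0.9750 - (4)·-2.0667) / (12) = 1.0306
  x3 = (-8 - (-2)·-0.9750 - (1)·-0.6000) / (6) = -1.5583

(0.4750, 1.0306, -1.5583)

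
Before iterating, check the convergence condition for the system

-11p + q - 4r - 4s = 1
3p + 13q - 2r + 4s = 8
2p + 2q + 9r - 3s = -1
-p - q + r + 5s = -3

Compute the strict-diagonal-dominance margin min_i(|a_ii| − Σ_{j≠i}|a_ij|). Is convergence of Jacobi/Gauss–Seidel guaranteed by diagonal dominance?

row 1: |-11| − (1+4+4) = 2
row 2: |13| − (3+2+4) = 4
row 3: |9| − (2+2+3) = 2
row 4: |5| − (1+1+1) = 2
minimum over rows = 2 → strictly diagonally dominant (convergence guaranteed)

2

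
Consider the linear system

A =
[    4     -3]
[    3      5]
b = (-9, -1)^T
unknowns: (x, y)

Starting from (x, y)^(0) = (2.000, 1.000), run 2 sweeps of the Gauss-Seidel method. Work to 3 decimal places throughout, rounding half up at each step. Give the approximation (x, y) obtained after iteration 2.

(-1.725, 0.835)

Iteration 1:
  x = (-9 - (-3)·1.000) / (4) = -1.500
  y = (-1 - (3)·-1.500) / (5) = 0.700
Iteration 2:
  x = (-9 - (-3)·0.700) / (4) = -1.725
  y = (-1 - (3)·-1.725) / (5) = 0.835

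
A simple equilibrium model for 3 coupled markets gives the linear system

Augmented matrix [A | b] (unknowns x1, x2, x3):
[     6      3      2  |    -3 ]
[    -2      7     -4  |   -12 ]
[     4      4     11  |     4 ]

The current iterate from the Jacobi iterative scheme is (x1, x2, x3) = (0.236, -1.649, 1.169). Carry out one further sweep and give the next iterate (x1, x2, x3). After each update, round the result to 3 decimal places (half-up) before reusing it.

One sweep:
  x1 = (-3 - (3)·-1.649 - (2)·1.169) / (6) = -0.065
  x2 = (-12 - (-2)·0.236 - (-4)·1.169) / (7) = -0.979
  x3 = (4 - (4)·0.236 - (4)·-1.649) / (11) = 0.877

(-0.065, -0.979, 0.877)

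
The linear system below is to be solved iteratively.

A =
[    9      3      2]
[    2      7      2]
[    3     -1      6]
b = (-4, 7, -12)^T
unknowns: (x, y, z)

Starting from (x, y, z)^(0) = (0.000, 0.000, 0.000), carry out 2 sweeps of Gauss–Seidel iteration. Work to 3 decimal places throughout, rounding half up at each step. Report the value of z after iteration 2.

Iteration 1:
  x = (-4 - (3)·0.000 - (2)·0.000) / (9) = -0.444
  y = (7 - (2)·-0.444 - (2)·0.000) / (7) = 1.127
  z = (-12 - (3)·-0.444 - (-1)·1.127) / (6) = -1.590
Iteration 2:
  x = (-4 - (3)·1.127 - (2)·-1.590) / (9) = -0.467
  y = (7 - (2)·-0.467 - (2)·-1.590) / (7) = 1.588
  z = (-12 - (3)·-0.467 - (-1)·1.588) / (6) = -1.502

-1.502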